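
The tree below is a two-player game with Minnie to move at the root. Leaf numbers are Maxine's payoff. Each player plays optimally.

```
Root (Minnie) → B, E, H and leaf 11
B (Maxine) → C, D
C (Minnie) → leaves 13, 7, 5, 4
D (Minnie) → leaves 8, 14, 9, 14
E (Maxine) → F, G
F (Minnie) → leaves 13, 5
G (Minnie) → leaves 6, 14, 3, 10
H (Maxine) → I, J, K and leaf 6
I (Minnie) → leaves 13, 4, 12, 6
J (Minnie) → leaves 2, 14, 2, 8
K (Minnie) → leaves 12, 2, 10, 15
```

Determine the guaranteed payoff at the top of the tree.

C (Minnie): min(13, 7, 5, 4) = 4
D (Minnie): min(8, 14, 9, 14) = 8
B (Maxine): max(4, 8) = 8
F (Minnie): min(13, 5) = 5
G (Minnie): min(6, 14, 3, 10) = 3
E (Maxine): max(5, 3) = 5
I (Minnie): min(13, 4, 12, 6) = 4
J (Minnie): min(2, 14, 2, 8) = 2
K (Minnie): min(12, 2, 10, 15) = 2
H (Maxine): max(4, 2, 2, 6) = 6
Root (Minnie): min(8, 5, 6, 11) = 5

5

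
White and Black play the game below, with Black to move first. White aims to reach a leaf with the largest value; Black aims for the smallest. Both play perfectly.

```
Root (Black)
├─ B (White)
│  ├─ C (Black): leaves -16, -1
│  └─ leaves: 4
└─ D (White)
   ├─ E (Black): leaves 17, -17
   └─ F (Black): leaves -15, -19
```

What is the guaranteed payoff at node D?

-17

E: min(17, -17) = -17
F: min(-15, -19) = -19
D: max(-17, -19) = -17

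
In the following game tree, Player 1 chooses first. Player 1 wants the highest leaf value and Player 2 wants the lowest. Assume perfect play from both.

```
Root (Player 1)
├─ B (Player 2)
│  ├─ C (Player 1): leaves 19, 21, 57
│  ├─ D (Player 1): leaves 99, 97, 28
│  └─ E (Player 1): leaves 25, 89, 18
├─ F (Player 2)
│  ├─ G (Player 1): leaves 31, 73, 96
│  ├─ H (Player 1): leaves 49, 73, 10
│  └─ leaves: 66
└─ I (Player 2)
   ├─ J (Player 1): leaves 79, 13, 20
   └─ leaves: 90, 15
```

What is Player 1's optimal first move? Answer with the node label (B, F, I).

C (Player 1): max(19, 21, 57) = 57
D (Player 1): max(99, 97, 28) = 99
E (Player 1): max(25, 89, 18) = 89
B (Player 2): min(57, 99, 89) = 57
G (Player 1): max(31, 73, 96) = 96
H (Player 1): max(49, 73, 10) = 73
F (Player 2): min(96, 73, 66) = 66
J (Player 1): max(79, 13, 20) = 79
I (Player 2): min(79, 90, 15) = 15
Root (Player 1): max(57, 66, 15) = 66
Player 1 picks the child with the highest value: F (value 66).

F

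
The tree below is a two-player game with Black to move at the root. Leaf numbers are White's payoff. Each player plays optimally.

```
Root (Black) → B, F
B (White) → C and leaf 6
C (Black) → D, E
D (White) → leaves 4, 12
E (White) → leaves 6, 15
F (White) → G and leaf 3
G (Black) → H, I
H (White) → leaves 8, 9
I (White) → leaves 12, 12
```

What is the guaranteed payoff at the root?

9

D (White): max(4, 12) = 12
E (White): max(6, 15) = 15
C (Black): min(12, 15) = 12
B (White): max(12, 6) = 12
H (White): max(8, 9) = 9
I (White): max(12, 12) = 12
G (Black): min(9, 12) = 9
F (White): max(9, 3) = 9
Root (Black): min(12, 9) = 9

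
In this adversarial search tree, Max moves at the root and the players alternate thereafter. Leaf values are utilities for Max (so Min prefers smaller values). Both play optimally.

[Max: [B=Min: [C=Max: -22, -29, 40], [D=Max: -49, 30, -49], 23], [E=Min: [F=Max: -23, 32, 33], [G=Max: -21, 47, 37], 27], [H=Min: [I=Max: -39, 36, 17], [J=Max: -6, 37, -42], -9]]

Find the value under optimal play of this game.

C (Max): max(-22, -29, 40) = 40
D (Max): max(-49, 30, -49) = 30
B (Min): min(40, 30, 23) = 23
F (Max): max(-23, 32, 33) = 33
G (Max): max(-21, 47, 37) = 47
E (Min): min(33, 47, 27) = 27
I (Max): max(-39, 36, 17) = 36
J (Max): max(-6, 37, -42) = 37
H (Min): min(36, 37, -9) = -9
Root (Max): max(23, 27, -9) = 27

27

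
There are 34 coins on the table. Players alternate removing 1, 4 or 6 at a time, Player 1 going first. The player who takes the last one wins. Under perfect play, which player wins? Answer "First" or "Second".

i:   0  1  2  3  4  5  6  7  8  9 10 11 12 13 14 15 16 17 18 19 20 21 22 23 24 25 26 27 28 29 30 31 32 33 34
     L  W  L  W  W  L  W  L  W  W  L  W  L  W  W  L  W  L  W  W  L  W  L  W  W  L  W  L  W  W  L  W  L  W  W
Position 34 is W, so the first player wins.

First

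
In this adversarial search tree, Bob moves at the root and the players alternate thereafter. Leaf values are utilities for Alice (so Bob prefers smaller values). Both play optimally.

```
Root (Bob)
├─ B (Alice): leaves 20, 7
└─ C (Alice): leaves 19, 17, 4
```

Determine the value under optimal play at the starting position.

19

B (Alice): max(20, 7) = 20
C (Alice): max(19, 17, 4) = 19
Root (Bob): min(20, 19) = 19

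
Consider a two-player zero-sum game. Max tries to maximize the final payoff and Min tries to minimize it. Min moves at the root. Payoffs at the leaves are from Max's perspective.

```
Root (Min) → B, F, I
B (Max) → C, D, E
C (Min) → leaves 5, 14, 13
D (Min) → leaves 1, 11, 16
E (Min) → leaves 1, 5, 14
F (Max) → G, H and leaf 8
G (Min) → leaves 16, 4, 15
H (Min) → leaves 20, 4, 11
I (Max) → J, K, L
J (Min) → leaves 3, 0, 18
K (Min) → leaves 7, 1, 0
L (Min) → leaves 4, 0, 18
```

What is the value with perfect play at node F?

G: min(16, 4, 15) = 4
H: min(20, 4, 11) = 4
F: max(4, 4, 8) = 8

8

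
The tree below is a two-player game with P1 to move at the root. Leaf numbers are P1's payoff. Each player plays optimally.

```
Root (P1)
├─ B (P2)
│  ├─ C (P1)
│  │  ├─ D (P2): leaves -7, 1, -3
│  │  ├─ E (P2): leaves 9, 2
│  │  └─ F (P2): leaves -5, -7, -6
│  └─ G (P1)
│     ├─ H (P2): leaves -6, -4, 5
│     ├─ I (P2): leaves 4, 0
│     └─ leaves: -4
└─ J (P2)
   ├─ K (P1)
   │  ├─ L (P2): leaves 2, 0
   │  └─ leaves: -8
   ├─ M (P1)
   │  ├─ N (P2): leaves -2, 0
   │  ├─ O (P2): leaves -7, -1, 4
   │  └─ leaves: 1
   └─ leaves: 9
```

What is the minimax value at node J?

0

L: min(2, 0) = 0
K: max(0, -8) = 0
N: min(-2, 0) = -2
O: min(-7, -1, 4) = -7
M: max(-2, -7, 1) = 1
J: min(0, 1, 9) = 0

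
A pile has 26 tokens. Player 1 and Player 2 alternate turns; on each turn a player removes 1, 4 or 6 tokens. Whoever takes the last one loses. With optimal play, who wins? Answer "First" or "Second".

Second

i:   0  1  2  3  4  5  6  7  8  9 10 11 12 13 14 15 16 17 18 19 20 21 22 23 24 25 26
     W  L  W  L  W  W  L  W  L  W  W  L  W  L  W  W  L  W  L  W  W  L  W  L  W  W  L
Position 26 is L, so the second player wins.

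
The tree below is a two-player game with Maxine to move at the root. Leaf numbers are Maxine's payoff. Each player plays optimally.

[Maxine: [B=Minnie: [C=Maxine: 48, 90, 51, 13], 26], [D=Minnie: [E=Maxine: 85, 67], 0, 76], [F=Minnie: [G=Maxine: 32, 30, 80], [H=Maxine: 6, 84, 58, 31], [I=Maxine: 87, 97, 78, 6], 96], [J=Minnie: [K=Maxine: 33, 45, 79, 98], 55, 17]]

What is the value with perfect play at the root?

C (Maxine): max(48, 90, 51, 13) = 90
B (Minnie): min(90, 26) = 26
E (Maxine): max(85, 67) = 85
D (Minnie): min(85, 0, 76) = 0
G (Maxine): max(32, 30, 80) = 80
H (Maxine): max(6, 84, 58, 31) = 84
I (Maxine): max(87, 97, 78, 6) = 97
F (Minnie): min(80, 84, 97, 96) = 80
K (Maxine): max(33, 45, 79, 98) = 98
J (Minnie): min(98, 55, 17) = 17
Root (Maxine): max(26, 0, 80, 17) = 80

80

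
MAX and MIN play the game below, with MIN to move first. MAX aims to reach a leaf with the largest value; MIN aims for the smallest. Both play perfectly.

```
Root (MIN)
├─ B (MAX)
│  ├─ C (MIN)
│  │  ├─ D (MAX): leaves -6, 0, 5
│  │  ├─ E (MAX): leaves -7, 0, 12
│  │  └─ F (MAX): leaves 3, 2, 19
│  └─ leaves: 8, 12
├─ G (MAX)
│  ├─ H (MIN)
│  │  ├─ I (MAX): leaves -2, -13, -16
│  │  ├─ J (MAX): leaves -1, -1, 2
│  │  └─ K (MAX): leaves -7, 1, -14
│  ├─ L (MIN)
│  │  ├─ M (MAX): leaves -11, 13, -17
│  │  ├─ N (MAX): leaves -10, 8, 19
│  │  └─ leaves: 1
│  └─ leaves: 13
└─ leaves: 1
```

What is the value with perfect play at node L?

M: max(-11, 13, -17) = 13
N: max(-10, 8, 19) = 19
L: min(13, 19, 1) = 1

1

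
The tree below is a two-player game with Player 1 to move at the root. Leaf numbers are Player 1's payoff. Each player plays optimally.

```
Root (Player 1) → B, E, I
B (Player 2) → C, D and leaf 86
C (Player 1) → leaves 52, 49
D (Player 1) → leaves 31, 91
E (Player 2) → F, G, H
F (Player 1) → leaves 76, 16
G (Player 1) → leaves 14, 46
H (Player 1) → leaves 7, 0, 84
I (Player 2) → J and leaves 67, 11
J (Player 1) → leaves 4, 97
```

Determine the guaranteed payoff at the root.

52

C (Player 1): max(52, 49) = 52
D (Player 1): max(31, 91) = 91
B (Player 2): min(52, 91, 86) = 52
F (Player 1): max(76, 16) = 76
G (Player 1): max(14, 46) = 46
H (Player 1): max(7, 0, 84) = 84
E (Player 2): min(76, 46, 84) = 46
J (Player 1): max(4, 97) = 97
I (Player 2): min(97, 67, 11) = 11
Root (Player 1): max(52, 46, 11) = 52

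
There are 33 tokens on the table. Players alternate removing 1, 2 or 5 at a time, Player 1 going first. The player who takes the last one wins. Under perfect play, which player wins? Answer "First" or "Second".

Second

Compute winning (W) and losing (L) positions by backward induction:
i:   0  1  2  3  4  5  6  7  8  9 10 11 12 13 14 15 16 17 18 19 20 21 22 23 24 25 26 27 28 29 30 31 32 33
     L  W  W  L  W  W  L  W  W  L  W  W  L  W  W  L  W  W  L  W  W  L  W  W  L  W  W  L  W  W  L  W  W  L
Position 33 is L, so the second player wins.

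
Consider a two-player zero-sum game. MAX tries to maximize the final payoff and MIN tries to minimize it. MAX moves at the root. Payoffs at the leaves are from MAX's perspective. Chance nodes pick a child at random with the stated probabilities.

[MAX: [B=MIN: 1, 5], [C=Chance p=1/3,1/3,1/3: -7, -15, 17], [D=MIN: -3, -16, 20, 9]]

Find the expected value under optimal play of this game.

B (MIN): min(1, 5) = 1
C (Chance): 1/3·-7 + 1/3·-15 + 1/3·17 = -1.67
D (MIN): min(-3, -16, 20, 9) = -16
Root (MAX): max(1, -1.67, -16) = 1

1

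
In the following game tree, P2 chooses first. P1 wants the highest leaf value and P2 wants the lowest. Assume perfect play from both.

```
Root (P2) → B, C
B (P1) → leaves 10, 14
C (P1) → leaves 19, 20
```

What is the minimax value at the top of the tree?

14

B (P1): max(10, 14) = 14
C (P1): max(19, 20) = 20
Root (P2): min(14, 20) = 14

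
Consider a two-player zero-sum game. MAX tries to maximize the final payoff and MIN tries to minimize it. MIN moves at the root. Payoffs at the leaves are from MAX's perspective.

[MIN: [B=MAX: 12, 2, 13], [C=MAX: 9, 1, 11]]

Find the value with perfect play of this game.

11

B (MAX): max(12, 2, 13) = 13
C (MAX): max(9, 1, 11) = 11
Root (MIN): min(13, 11) = 11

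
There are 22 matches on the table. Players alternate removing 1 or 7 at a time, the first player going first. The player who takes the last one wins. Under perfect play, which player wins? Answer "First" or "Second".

i:   0  1  2  3  4  5  6  7  8  9 10 11 12 13 14 15 16 17 18 19 20 21 22
     L  W  L  W  L  W  L  W  L  W  L  W  L  W  L  W  L  W  L  W  L  W  L
Position 22 is L, so the second player wins.

Second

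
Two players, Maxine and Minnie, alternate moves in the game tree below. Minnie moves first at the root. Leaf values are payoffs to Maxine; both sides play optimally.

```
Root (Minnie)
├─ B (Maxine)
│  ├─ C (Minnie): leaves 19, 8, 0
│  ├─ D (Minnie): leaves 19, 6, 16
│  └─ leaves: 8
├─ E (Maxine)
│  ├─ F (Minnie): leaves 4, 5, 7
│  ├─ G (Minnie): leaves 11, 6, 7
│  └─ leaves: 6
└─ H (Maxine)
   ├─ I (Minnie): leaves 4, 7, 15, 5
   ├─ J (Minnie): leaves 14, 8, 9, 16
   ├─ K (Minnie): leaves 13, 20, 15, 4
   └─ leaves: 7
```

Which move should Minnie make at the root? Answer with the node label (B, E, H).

C (Minnie): min(19, 8, 0) = 0
D (Minnie): min(19, 6, 16) = 6
B (Maxine): max(0, 6, 8) = 8
F (Minnie): min(4, 5, 7) = 4
G (Minnie): min(11, 6, 7) = 6
E (Maxine): max(4, 6, 6) = 6
I (Minnie): min(4, 7, 15, 5) = 4
J (Minnie): min(14, 8, 9, 16) = 8
K (Minnie): min(13, 20, 15, 4) = 4
H (Maxine): max(4, 8, 4, 7) = 8
Root (Minnie): min(8, 6, 8) = 6
Minnie picks the child with the lowest value: E (value 6).

E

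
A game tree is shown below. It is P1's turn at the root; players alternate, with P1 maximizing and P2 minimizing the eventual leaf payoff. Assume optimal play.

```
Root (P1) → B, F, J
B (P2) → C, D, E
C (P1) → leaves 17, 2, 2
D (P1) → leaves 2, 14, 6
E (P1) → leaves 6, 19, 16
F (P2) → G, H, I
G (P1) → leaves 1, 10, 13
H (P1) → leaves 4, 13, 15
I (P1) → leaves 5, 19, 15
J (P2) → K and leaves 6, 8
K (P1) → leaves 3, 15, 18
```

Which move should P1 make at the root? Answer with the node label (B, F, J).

B

C (P1): max(17, 2, 2) = 17
D (P1): max(2, 14, 6) = 14
E (P1): max(6, 19, 16) = 19
B (P2): min(17, 14, 19) = 14
G (P1): max(1, 10, 13) = 13
H (P1): max(4, 13, 15) = 15
I (P1): max(5, 19, 15) = 19
F (P2): min(13, 15, 19) = 13
K (P1): max(3, 15, 18) = 18
J (P2): min(18, 6, 8) = 6
Root (P1): max(14, 13, 6) = 14
P1 picks the child with the highest value: B (value 14).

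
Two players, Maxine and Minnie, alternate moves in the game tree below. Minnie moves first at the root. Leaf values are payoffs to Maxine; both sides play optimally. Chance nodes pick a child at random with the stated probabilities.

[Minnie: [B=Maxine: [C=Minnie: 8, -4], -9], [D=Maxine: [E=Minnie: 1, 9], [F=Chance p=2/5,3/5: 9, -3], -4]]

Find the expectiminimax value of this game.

-4

C (Minnie): min(8, -4) = -4
B (Maxine): max(-4, -9) = -4
E (Minnie): min(1, 9) = 1
F (Chance): 2/5·9 + 3/5·-3 = 1.8
D (Maxine): max(1, 1.8, -4) = 1.8
Root (Minnie): min(-4, 1.8) = -4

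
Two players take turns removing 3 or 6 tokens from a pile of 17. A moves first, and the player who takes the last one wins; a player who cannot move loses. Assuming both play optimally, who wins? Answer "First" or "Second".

Mark each pile size as W (mover wins) or L (mover loses):
i:   0  1  2  3  4  5  6  7  8  9 10 11 12 13 14 15 16 17
     L  L  L  W  W  W  W  W  W  L  L  L  W  W  W  W  W  W
Position 17 is W, so the first player wins.

First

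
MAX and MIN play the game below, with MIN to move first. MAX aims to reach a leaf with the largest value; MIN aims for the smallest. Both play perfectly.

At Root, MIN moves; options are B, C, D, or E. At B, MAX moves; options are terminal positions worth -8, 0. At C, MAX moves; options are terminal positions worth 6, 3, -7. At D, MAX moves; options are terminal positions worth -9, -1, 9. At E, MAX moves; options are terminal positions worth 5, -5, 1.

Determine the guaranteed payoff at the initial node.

B (MAX): max(-8, 0) = 0
C (MAX): max(6, 3, -7) = 6
D (MAX): max(-9, -1, 9) = 9
E (MAX): max(5, -5, 1) = 5
Root (MIN): min(0, 6, 9, 5) = 0

0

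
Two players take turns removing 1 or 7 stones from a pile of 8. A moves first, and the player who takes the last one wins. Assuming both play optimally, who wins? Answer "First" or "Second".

Positions where the player to move wins (W) vs loses (L):
i:   0  1  2  3  4  5  6  7  8
     L  W  L  W  L  W  L  W  L
Position 8 is L, so the second player wins.

Second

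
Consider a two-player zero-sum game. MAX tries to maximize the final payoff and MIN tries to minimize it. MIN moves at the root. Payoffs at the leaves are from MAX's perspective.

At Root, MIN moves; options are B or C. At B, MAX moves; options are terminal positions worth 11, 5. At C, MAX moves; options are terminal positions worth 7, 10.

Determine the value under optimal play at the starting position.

10

B (MAX): max(11, 5) = 11
C (MAX): max(7, 10) = 10
Root (MIN): min(11, 10) = 10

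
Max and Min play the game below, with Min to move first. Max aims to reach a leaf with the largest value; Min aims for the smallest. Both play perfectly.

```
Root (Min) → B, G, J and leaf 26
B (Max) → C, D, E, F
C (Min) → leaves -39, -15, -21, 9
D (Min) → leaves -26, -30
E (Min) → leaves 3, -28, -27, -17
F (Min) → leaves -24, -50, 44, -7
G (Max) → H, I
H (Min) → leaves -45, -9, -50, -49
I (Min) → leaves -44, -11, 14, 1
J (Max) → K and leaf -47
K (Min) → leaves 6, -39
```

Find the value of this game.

-44

C (Min): min(-39, -15, -21, 9) = -39
D (Min): min(-26, -30) = -30
E (Min): min(3, -28, -27, -17) = -28
F (Min): min(-24, -50, 44, -7) = -50
B (Max): max(-39, -30, -28, -50) = -28
H (Min): min(-45, -9, -50, -49) = -50
I (Min): min(-44, -11, 14, 1) = -44
G (Max): max(-50, -44) = -44
K (Min): min(6, -39) = -39
J (Max): max(-39, -47) = -39
Root (Min): min(-28, -44, -39, 26) = -44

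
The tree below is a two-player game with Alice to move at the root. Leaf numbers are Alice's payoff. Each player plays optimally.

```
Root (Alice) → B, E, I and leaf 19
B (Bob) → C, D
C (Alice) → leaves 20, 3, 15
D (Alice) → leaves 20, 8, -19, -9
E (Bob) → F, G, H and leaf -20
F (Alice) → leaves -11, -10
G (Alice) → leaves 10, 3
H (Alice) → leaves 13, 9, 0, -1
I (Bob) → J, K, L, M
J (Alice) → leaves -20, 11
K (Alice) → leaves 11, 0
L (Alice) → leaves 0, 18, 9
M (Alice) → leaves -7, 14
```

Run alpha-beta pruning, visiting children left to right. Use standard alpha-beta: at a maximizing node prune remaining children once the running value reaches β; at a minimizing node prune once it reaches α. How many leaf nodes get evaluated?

9

C [α=-∞,β=+∞]: v=20
D [α=-∞,β=20]: v=20 after child 1 ≥ β → β-cutoff, skip 3
B [α=-∞,β=+∞]: v=20
F [α=20,β=+∞]: v=-10
E [α=20,β=+∞]: v=-10 after child 1 ≤ α → α-cutoff, skip 3
J [α=20,β=+∞]: v=11
I [α=20,β=+∞]: v=11 after child 1 ≤ α → α-cutoff, skip 3
Root [α=-∞,β=+∞]: v=20
Leaves evaluated: 9 of 26.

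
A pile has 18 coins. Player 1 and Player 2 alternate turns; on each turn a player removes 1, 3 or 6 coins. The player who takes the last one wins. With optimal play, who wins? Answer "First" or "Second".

Compute winning (W) and losing (L) positions by backward induction:
i:   0  1  2  3  4  5  6  7  8  9 10 11 12 13 14 15 16 17 18
     L  W  L  W  L  W  W  W  W  L  W  L  W  L  W  W  W  W  L
Position 18 is L, so the second player wins.

Second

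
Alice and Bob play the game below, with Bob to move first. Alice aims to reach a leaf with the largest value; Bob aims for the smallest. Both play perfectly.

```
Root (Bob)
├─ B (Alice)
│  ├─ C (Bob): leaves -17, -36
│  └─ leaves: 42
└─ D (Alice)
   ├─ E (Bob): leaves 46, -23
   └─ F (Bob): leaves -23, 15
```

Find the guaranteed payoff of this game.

C (Bob): min(-17, -36) = -36
B (Alice): max(-36, 42) = 42
E (Bob): min(46, -23) = -23
F (Bob): min(-23, 15) = -23
D (Alice): max(-23, -23) = -23
Root (Bob): min(42, -23) = -23

-23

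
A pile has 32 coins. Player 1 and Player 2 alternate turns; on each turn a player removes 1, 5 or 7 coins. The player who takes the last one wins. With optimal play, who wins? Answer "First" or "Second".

Second

Positions where the player to move wins (W) vs loses (L):
i:   0  1  2  3  4  5  6  7  8  9 10 11 12 13 14 15 16 17 18 19 20 21 22 23 24 25 26 27 28 29 30 31 32
     L  W  L  W  L  W  L  W  L  W  L  W  L  W  L  W  L  W  L  W  L  W  L  W  L  W  L  W  L  W  L  W  L
Position 32 is L, so the second player wins.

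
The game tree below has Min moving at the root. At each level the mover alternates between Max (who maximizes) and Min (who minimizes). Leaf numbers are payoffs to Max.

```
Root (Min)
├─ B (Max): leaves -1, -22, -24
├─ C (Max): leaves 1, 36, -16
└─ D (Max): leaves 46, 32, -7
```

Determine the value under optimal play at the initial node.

B (Max): max(-1, -22, -24) = -1
C (Max): max(1, 36, -16) = 36
D (Max): max(46, 32, -7) = 46
Root (Min): min(-1, 36, 46) = -1

-1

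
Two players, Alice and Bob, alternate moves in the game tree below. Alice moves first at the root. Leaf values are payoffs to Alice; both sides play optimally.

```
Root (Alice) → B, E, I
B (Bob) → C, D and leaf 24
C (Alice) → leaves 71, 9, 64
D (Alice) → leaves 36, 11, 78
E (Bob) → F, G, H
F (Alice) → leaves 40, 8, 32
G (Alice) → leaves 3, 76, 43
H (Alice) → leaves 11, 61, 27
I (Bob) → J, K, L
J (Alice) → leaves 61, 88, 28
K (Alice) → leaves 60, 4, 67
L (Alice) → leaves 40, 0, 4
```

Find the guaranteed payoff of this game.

40

C (Alice): max(71, 9, 64) = 71
D (Alice): max(36, 11, 78) = 78
B (Bob): min(71, 78, 24) = 24
F (Alice): max(40, 8, 32) = 40
G (Alice): max(3, 76, 43) = 76
H (Alice): max(11, 61, 27) = 61
E (Bob): min(40, 76, 61) = 40
J (Alice): max(61, 88, 28) = 88
K (Alice): max(60, 4, 67) = 67
L (Alice): max(40, 0, 4) = 40
I (Bob): min(88, 67, 40) = 40
Root (Alice): max(24, 40, 40) = 40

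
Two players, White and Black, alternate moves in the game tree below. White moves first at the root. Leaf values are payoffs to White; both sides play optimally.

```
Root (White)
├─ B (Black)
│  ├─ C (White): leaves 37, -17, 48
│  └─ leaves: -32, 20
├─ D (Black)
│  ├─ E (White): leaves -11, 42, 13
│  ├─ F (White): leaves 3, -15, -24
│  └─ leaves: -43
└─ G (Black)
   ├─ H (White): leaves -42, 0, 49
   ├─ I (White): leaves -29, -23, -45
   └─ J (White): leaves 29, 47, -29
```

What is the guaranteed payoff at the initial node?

C (White): max(37, -17, 48) = 48
B (Black): min(48, -32, 20) = -32
E (White): max(-11, 42, 13) = 42
F (White): max(3, -15, -24) = 3
D (Black): min(42, 3, -43) = -43
H (White): max(-42, 0, 49) = 49
I (White): max(-29, -23, -45) = -23
J (White): max(29, 47, -29) = 47
G (Black): min(49, -23, 47) = -23
Root (White): max(-32, -43, -23) = -23

-23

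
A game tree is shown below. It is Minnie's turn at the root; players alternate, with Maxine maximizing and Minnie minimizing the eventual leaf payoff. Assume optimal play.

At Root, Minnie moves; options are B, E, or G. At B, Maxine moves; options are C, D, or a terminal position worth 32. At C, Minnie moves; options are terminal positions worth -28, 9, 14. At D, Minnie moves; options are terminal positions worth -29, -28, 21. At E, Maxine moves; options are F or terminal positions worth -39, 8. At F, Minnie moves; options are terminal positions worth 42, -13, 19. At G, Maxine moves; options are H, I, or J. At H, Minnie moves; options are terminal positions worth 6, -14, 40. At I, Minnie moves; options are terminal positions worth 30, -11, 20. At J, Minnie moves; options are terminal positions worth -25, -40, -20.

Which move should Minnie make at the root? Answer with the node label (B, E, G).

G

C (Minnie): min(-28, 9, 14) = -28
D (Minnie): min(-29, -28, 21) = -29
B (Maxine): max(-28, -29, 32) = 32
F (Minnie): min(42, -13, 19) = -13
E (Maxine): max(-13, -39, 8) = 8
H (Minnie): min(6, -14, 40) = -14
I (Minnie): min(30, -11, 20) = -11
J (Minnie): min(-25, -40, -20) = -40
G (Maxine): max(-14, -11, -40) = -11
Root (Minnie): min(32, 8, -11) = -11
Minnie picks the child with the lowest value: G (value -11).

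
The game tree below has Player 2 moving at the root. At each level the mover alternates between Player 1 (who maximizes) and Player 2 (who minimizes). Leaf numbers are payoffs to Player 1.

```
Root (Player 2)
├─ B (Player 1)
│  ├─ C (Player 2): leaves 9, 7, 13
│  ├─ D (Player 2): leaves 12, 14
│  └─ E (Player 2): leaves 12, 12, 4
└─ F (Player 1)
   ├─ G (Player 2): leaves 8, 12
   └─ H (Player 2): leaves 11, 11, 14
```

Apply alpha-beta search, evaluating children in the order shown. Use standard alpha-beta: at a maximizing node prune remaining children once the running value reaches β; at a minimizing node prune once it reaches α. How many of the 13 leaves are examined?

C [α=-∞,β=+∞]: v=7
D [α=7,β=+∞]: v=12
E [α=12,β=+∞]: v=12 after child 1 ≤ α → α-cutoff, skip 2
B [α=-∞,β=+∞]: v=12
G [α=-∞,β=12]: v=8
H [α=8,β=12]: v=11
F [α=-∞,β=12]: v=11
Root [α=-∞,β=+∞]: v=11
Leaves evaluated: 11 of 13.

11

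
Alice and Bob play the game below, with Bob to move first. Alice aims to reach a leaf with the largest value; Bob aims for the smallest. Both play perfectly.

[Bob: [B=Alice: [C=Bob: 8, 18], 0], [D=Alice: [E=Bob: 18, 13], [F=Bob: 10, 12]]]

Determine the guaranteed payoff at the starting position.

C (Bob): min(8, 18) = 8
B (Alice): max(8, 0) = 8
E (Bob): min(18, 13) = 13
F (Bob): min(10, 12) = 10
D (Alice): max(13, 10) = 13
Root (Bob): min(8, 13) = 8

8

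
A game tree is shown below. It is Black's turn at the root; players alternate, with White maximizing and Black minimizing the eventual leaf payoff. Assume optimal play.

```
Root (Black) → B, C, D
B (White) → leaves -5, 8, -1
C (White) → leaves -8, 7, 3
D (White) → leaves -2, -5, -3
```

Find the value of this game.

-2

B (White): max(-5, 8, -1) = 8
C (White): max(-8, 7, 3) = 7
D (White): max(-2, -5, -3) = -2
Root (Black): min(8, 7, -2) = -2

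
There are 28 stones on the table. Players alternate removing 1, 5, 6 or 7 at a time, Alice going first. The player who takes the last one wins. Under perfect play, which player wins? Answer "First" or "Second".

i:   0  1  2  3  4  5  6  7  8  9 10 11 12 13 14 15 16 17 18 19 20 21 22 23 24 25 26 27 28
     L  W  L  W  L  W  W  W  W  W  W  W  L  W  L  W  L  W  W  W  W  W  W  W  L  W  L  W  L
Position 28 is L, so the second player wins.

Second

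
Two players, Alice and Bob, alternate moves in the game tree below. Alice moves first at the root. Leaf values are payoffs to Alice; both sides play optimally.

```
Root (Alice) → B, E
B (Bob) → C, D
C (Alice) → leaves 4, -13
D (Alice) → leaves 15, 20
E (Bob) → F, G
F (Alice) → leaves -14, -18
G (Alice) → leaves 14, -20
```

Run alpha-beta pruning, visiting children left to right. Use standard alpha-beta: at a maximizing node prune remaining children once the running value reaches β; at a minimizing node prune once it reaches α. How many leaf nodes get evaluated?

C [α=-∞,β=+∞]: v=4
D [α=-∞,β=4]: v=15 after child 1 ≥ β → β-cutoff, skip 1
B [α=-∞,β=+∞]: v=4
F [α=4,β=+∞]: v=-14
E [α=4,β=+∞]: v=-14 after child 1 ≤ α → α-cutoff, skip 1
Root [α=-∞,β=+∞]: v=4
Leaves evaluated: 5 of 8.

5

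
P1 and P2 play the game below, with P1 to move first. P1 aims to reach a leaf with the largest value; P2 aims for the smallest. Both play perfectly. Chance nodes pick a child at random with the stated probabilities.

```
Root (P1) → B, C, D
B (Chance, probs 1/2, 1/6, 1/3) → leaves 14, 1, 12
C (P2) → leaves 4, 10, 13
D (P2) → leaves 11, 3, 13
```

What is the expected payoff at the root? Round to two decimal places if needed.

11.17

B (Chance): 1/2·14 + 1/6·1 + 1/3·12 = 11.17
C (P2): min(4, 10, 13) = 4
D (P2): min(11, 3, 13) = 3
Root (P1): max(11.17, 4, 3) = 11.17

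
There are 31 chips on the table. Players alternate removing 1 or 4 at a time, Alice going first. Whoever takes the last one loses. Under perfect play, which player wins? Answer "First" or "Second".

W/L table (W = player to move can force a win):
i:   0  1  2  3  4  5  6  7  8  9 10 11 12 13 14 15 16 17 18 19 20 21 22 23 24 25 26 27 28 29 30 31
     W  L  W  L  W  W  L  W  L  W  W  L  W  L  W  W  L  W  L  W  W  L  W  L  W  W  L  W  L  W  W  L
Position 31 is L, so the second player wins.

Second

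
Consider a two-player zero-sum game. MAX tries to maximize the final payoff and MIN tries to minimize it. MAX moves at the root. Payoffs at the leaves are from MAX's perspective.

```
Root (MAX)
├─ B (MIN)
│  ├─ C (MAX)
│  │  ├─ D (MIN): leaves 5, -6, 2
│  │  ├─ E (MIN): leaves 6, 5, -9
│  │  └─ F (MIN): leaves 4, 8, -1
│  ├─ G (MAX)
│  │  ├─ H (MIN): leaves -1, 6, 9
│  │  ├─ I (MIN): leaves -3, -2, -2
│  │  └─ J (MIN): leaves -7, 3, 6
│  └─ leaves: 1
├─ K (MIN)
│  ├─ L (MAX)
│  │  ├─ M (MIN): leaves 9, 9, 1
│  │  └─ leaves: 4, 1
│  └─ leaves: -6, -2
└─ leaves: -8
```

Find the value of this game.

D (MIN): min(5, -6, 2) = -6
E (MIN): min(6, 5, -9) = -9
F (MIN): min(4, 8, -1) = -1
C (MAX): max(-6, -9, -1) = -1
H (MIN): min(-1, 6, 9) = -1
I (MIN): min(-3, -2, -2) = -3
J (MIN): min(-7, 3, 6) = -7
G (MAX): max(-1, -3, -7) = -1
B (MIN): min(-1, -1, 1) = -1
M (MIN): min(9, 9, 1) = 1
L (MAX): max(1, 4, 1) = 4
K (MIN): min(4, -6, -2) = -6
Root (MAX): max(-1, -6, -8) = -1

-1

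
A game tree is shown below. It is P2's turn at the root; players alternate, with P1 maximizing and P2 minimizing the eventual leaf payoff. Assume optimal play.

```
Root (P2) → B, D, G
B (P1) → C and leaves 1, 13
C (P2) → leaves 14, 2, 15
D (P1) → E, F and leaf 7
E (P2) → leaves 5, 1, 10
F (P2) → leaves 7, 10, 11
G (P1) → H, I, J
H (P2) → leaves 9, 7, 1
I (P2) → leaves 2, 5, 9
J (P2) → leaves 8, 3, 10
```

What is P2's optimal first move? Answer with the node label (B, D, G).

C (P2): min(14, 2, 15) = 2
B (P1): max(2, 1, 13) = 13
E (P2): min(5, 1, 10) = 1
F (P2): min(7, 10, 11) = 7
D (P1): max(1, 7, 7) = 7
H (P2): min(9, 7, 1) = 1
I (P2): min(2, 5, 9) = 2
J (P2): min(8, 3, 10) = 3
G (P1): max(1, 2, 3) = 3
Root (P2): min(13, 7, 3) = 3
P2 picks the child with the lowest value: G (value 3).

G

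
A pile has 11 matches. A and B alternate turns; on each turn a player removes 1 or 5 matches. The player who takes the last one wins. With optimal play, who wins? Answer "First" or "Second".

First

W/L table (W = player to move can force a win):
i:   0  1  2  3  4  5  6  7  8  9 10 11
     L  W  L  W  L  W  L  W  L  W  L  W
Position 11 is W, so the first player wins.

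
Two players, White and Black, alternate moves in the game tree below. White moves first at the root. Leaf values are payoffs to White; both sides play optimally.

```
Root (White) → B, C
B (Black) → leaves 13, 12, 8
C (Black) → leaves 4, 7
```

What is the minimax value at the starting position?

B (Black): min(13, 12, 8) = 8
C (Black): min(4, 7) = 4
Root (White): max(8, 4) = 8

8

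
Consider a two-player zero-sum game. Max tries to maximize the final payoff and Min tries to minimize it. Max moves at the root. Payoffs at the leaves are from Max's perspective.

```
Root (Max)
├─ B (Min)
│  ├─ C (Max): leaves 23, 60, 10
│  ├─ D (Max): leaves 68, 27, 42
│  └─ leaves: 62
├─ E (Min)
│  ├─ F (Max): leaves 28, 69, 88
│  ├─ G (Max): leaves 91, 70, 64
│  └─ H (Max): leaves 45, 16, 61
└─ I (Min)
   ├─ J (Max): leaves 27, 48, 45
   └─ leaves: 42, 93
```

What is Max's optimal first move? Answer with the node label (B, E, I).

C (Max): max(23, 60, 10) = 60
D (Max): max(68, 27, 42) = 68
B (Min): min(60, 68, 62) = 60
F (Max): max(28, 69, 88) = 88
G (Max): max(91, 70, 64) = 91
H (Max): max(45, 16, 61) = 61
E (Min): min(88, 91, 61) = 61
J (Max): max(27, 48, 45) = 48
I (Min): min(48, 42, 93) = 42
Root (Max): max(60, 61, 42) = 61
Max picks the child with the highest value: E (value 61).

E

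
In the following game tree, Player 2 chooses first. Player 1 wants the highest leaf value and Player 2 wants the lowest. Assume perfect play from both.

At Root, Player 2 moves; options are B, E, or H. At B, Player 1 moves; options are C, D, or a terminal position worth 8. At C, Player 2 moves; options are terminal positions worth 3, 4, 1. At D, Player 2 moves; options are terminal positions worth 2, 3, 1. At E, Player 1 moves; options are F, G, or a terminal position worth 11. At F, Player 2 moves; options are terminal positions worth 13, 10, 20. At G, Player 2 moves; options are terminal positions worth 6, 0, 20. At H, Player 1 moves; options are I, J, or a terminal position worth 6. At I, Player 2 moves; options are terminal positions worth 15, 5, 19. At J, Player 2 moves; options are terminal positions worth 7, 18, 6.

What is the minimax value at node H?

6

I: min(15, 5, 19) = 5
J: min(7, 18, 6) = 6
H: max(5, 6, 6) = 6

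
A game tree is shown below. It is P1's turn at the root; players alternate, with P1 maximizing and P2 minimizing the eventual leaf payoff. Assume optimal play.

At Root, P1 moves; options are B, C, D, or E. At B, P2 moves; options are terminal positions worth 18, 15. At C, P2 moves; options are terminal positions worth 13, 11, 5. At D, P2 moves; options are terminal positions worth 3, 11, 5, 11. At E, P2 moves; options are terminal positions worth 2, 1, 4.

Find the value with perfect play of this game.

B (P2): min(18, 15) = 15
C (P2): min(13, 11, 5) = 5
D (P2): min(3, 11, 5, 11) = 3
E (P2): min(2, 1, 4) = 1
Root (P1): max(15, 5, 3, 1) = 15

15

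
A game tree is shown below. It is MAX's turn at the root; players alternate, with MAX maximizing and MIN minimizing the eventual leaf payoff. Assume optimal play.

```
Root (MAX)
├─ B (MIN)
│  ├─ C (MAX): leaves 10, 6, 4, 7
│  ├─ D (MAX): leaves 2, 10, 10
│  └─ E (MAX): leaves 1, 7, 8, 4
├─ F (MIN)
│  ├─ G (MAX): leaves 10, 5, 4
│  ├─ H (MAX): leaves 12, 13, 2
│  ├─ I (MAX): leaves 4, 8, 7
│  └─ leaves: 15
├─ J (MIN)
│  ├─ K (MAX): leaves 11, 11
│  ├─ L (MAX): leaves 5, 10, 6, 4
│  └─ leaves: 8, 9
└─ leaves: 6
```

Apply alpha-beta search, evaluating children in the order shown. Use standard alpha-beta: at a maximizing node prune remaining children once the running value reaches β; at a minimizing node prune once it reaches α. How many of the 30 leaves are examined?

C [α=-∞,β=+∞]: v=10
D [α=-∞,β=10]: v=10 after child 2 ≥ β → β-cutoff, skip 1
E [α=-∞,β=10]: v=8
B [α=-∞,β=+∞]: v=8
G [α=8,β=+∞]: v=10
H [α=8,β=10]: v=12 after child 1 ≥ β → β-cutoff, skip 2
I [α=8,β=10]: v=8
F [α=8,β=+∞]: v=8 after child 3 ≤ α → α-cutoff, skip 1
K [α=8,β=+∞]: v=11
L [α=8,β=11]: v=10
J [α=8,β=+∞]: v=8 after child 3 ≤ α → α-cutoff, skip 1
Root [α=-∞,β=+∞]: v=8
Leaves evaluated: 25 of 30.

25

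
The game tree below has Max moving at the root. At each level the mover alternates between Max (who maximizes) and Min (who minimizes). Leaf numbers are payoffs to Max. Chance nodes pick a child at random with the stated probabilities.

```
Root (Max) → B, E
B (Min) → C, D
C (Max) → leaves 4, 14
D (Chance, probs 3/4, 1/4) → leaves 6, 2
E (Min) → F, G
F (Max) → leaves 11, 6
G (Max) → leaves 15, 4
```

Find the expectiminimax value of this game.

C (Max): max(4, 14) = 14
D (Chance): 3/4·6 + 1/4·2 = 5
B (Min): min(14, 5) = 5
F (Max): max(11, 6) = 11
G (Max): max(15, 4) = 15
E (Min): min(11, 15) = 11
Root (Max): max(5, 11) = 11

11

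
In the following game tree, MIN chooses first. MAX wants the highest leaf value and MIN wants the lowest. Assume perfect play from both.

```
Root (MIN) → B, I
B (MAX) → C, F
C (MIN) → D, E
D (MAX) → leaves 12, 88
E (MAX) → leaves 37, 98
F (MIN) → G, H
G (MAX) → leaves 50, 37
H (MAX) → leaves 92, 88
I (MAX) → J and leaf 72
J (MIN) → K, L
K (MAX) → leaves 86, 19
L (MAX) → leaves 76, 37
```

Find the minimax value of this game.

76

D (MAX): max(12, 88) = 88
E (MAX): max(37, 98) = 98
C (MIN): min(88, 98) = 88
G (MAX): max(50, 37) = 50
H (MAX): max(92, 88) = 92
F (MIN): min(50, 92) = 50
B (MAX): max(88, 50) = 88
K (MAX): max(86, 19) = 86
L (MAX): max(76, 37) = 76
J (MIN): min(86, 76) = 76
I (MAX): max(76, 72) = 76
Root (MIN): min(88, 76) = 76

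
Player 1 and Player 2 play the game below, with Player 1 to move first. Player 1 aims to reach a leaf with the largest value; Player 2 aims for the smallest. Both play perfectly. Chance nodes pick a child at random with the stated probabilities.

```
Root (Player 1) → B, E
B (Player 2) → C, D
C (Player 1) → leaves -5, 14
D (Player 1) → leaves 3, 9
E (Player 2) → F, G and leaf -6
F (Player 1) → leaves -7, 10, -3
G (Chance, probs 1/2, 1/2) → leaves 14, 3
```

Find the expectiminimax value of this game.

9

C (Player 1): max(-5, 14) = 14
D (Player 1): max(3, 9) = 9
B (Player 2): min(14, 9) = 9
F (Player 1): max(-7, 10, -3) = 10
G (Chance): 1/2·14 + 1/2·3 = 8.5
E (Player 2): min(10, 8.5, -6) = -6
Root (Player 1): max(9, -6) = 9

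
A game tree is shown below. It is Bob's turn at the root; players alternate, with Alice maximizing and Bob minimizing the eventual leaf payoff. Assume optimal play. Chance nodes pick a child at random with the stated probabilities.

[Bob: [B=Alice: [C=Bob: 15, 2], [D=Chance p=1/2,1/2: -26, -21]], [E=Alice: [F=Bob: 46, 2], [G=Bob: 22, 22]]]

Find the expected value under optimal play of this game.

2

C (Bob): min(15, 2) = 2
D (Chance): 1/2·-26 + 1/2·-21 = -23.5
B (Alice): max(2, -23.5) = 2
F (Bob): min(46, 2) = 2
G (Bob): min(22, 22) = 22
E (Alice): max(2, 22) = 22
Root (Bob): min(2, 22) = 2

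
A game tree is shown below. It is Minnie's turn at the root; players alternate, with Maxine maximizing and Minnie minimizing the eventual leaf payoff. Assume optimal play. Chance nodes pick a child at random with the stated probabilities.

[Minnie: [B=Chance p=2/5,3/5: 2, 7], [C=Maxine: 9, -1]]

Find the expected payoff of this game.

B (Chance): 2/5·2 + 3/5·7 = 5
C (Maxine): max(9, -1) = 9
Root (Minnie): min(5, 9) = 5

5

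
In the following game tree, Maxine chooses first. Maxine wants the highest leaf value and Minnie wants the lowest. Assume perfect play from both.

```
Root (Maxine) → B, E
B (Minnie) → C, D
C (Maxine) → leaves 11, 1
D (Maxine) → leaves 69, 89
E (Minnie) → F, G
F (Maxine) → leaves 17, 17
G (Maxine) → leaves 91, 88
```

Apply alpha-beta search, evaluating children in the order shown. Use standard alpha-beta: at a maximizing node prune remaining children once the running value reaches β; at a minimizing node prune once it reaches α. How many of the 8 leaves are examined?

C [α=-∞,β=+∞]: v=11
D [α=-∞,β=11]: v=69 after child 1 ≥ β → β-cutoff, skip 1
B [α=-∞,β=+∞]: v=11
F [α=11,β=+∞]: v=17
G [α=11,β=17]: v=91 after child 1 ≥ β → β-cutoff, skip 1
E [α=11,β=+∞]: v=17
Root [α=-∞,β=+∞]: v=17
Leaves evaluated: 6 of 8.

6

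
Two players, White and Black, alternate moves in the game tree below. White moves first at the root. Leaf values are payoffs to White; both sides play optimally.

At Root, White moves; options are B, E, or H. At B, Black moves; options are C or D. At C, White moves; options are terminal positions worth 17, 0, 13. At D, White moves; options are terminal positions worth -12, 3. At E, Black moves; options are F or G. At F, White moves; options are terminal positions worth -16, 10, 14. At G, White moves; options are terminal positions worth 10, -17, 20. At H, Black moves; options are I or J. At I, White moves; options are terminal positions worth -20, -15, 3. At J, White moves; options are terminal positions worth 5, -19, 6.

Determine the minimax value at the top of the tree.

14

C (White): max(17, 0, 13) = 17
D (White): max(-12, 3) = 3
B (Black): min(17, 3) = 3
F (White): max(-16, 10, 14) = 14
G (White): max(10, -17, 20) = 20
E (Black): min(14, 20) = 14
I (White): max(-20, -15, 3) = 3
J (White): max(5, -19, 6) = 6
H (Black): min(3, 6) = 3
Root (White): max(3, 14, 3) = 14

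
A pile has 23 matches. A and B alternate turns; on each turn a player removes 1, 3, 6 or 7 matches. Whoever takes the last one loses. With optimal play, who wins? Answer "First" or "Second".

First

W/L table (W = player to move can force a win):
i:   0  1  2  3  4  5  6  7  8  9 10 11 12 13 14 15 16 17 18 19 20 21 22 23
     W  L  W  L  W  L  W  W  W  W  W  W  W  L  W  L  W  L  W  W  W  W  W  W
Position 23 is W, so the first player wins.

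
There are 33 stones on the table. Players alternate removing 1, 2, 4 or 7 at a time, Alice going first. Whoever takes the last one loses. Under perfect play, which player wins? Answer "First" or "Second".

Compute winning (W) and losing (L) positions by backward induction:
i:   0  1  2  3  4  5  6  7  8  9 10 11 12 13 14 15 16 17 18 19 20 21 22 23 24 25 26 27 28 29 30 31 32 33
     W  L  W  W  L  W  W  L  W  W  L  W  W  L  W  W  L  W  W  L  W  W  L  W  W  L  W  W  L  W  W  L  W  W
Position 33 is W, so the first player wins.

First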